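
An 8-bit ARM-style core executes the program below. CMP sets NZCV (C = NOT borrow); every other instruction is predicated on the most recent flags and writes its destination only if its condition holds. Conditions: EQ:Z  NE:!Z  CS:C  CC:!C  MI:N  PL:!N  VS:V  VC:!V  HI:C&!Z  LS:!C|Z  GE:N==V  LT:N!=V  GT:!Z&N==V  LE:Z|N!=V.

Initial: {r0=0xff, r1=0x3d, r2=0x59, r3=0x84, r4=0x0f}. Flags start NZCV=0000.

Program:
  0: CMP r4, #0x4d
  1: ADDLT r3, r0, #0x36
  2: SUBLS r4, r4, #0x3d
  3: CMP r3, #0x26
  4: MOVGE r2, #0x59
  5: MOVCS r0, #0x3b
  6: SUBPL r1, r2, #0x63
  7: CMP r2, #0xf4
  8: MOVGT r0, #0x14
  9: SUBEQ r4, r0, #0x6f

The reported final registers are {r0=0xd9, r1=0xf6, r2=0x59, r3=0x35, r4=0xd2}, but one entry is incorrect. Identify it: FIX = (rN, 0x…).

FIX = (r0, 0x14)

0: ✓ CMP  NZCV=1000
1: ✓ ADDLT  r3←0x35
2: ✓ SUBLS  r4←0xd2
3: ✓ CMP  NZCV=0010
4: ✓ MOVGE  r2←0x59
5: ✓ MOVCS  r0←0x3b
6: ✓ SUBPL  r1←0xf6
7: ✓ CMP  NZCV=0000
8: ✓ MOVGT  r0←0x14
9: · SUBEQ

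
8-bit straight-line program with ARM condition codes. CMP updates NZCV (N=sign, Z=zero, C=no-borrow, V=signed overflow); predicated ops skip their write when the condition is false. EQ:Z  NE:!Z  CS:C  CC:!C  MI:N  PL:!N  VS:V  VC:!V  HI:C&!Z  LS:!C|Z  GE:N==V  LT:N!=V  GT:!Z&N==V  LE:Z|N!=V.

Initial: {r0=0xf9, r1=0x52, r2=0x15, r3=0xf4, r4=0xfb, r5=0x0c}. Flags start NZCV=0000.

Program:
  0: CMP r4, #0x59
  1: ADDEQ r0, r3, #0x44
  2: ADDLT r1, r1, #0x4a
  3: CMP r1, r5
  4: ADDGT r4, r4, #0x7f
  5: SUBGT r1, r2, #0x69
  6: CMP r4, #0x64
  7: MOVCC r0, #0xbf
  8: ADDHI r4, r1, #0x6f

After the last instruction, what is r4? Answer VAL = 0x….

[0] flags=1010 → (cmp)
[1] flags=1010 EQ?F → skip
[2] flags=1010 LT?T → r1=0x9c
[3] flags=1010 → (cmp)
[4] flags=1010 GT?F → skip
[5] flags=1010 GT?F → skip
[6] flags=1010 → (cmp)
[7] flags=1010 CC?F → skip
[8] flags=1010 HI?T → r4=0x0b

VAL = 0x0b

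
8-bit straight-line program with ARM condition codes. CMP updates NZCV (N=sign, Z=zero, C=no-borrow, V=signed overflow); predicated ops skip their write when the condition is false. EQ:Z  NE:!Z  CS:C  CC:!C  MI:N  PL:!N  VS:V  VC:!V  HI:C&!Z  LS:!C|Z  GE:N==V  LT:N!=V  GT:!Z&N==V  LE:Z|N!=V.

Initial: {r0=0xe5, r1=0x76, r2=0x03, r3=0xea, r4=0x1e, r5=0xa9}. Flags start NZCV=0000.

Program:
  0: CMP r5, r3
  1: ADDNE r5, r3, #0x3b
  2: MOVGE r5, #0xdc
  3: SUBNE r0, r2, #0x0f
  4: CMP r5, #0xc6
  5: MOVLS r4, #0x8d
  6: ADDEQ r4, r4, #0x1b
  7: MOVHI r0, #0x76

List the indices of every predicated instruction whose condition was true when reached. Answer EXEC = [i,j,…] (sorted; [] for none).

0: ✓ CMP  NZCV=1000
1: ✓ ADDNE  r5←0x25
2: · MOVGE
3: ✓ SUBNE  r0←0xf4
4: ✓ CMP  NZCV=0000
5: ✓ MOVLS  r4←0x8d
6: · ADDEQ
7: · MOVHI

EXEC = [1,3,5]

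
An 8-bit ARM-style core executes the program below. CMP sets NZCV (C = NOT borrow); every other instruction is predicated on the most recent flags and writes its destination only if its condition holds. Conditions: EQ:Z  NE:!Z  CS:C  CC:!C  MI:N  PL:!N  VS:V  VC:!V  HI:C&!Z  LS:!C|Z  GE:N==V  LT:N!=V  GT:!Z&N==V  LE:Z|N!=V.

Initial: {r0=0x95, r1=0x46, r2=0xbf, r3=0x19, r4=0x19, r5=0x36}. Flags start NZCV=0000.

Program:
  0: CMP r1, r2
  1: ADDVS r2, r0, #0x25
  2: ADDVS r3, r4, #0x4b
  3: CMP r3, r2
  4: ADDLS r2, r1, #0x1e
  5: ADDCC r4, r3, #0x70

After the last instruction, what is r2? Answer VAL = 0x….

VAL = 0x64

0: ✓ CMP  NZCV=1001
1: ✓ ADDVS  r2←0xba
2: ✓ ADDVS  r3←0x64
3: ✓ CMP  NZCV=1001
4: ✓ ADDLS  r2←0x64
5: ✓ ADDCC  r4←0xd4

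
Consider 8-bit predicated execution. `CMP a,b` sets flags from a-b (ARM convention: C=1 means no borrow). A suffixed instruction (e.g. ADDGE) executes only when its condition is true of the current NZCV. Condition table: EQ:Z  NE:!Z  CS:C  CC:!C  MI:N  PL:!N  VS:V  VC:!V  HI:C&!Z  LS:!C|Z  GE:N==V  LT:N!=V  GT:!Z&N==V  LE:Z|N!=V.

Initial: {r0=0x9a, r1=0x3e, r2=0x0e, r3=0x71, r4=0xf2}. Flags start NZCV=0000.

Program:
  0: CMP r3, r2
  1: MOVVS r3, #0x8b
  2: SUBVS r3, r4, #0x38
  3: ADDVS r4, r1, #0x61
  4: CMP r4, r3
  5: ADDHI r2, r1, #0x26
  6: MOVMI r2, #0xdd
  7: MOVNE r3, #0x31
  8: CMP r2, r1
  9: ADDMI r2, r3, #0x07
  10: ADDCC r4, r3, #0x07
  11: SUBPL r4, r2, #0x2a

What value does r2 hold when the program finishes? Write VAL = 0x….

0: ✓ CMP  NZCV=0010
1: · MOVVS
2: · SUBVS
3: · ADDVS
4: ✓ CMP  NZCV=1010
5: ✓ ADDHI  r2←0x64
6: ✓ MOVMI  r2←0xdd
7: ✓ MOVNE  r3←0x31
8: ✓ CMP  NZCV=1010
9: ✓ ADDMI  r2←0x38
10: · ADDCC
11: · SUBPL

VAL = 0x38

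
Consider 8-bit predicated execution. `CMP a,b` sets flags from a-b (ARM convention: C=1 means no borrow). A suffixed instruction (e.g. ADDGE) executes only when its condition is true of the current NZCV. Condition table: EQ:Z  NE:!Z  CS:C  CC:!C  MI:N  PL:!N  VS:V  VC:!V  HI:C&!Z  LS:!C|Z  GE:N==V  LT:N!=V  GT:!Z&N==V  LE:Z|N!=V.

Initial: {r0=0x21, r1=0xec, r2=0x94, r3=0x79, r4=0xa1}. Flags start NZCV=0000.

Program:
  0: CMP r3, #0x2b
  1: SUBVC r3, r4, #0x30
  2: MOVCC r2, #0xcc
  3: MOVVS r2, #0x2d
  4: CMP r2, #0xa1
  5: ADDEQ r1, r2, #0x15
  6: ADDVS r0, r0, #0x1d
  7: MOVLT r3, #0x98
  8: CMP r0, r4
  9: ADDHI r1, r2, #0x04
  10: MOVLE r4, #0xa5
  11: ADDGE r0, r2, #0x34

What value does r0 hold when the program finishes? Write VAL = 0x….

0: ✓ CMP  NZCV=0010
1: ✓ SUBVC  r3←0x71
2: · MOVCC
3: · MOVVS
4: ✓ CMP  NZCV=1000
5: · ADDEQ
6: · ADDVS
7: ✓ MOVLT  r3←0x98
8: ✓ CMP  NZCV=1001
9: · ADDHI
10: · MOVLE
11: ✓ ADDGE  r0←0xc8

VAL = 0xc8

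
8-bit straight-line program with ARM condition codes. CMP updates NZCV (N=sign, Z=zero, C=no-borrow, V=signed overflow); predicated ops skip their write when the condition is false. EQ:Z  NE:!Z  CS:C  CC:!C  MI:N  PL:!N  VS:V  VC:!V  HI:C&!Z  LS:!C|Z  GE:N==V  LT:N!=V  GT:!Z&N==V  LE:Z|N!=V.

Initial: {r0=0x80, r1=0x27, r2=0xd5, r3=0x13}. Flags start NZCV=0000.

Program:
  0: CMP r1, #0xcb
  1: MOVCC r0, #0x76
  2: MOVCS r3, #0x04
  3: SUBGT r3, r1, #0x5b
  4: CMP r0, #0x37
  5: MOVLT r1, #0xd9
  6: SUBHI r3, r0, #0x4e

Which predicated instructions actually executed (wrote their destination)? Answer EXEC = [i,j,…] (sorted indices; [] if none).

[0] flags=0000 → (cmp)
[1] flags=0000 CC?T → r0=0x76
[2] flags=0000 CS?F → skip
[3] flags=0000 GT?T → r3=0xcc
[4] flags=0010 → (cmp)
[5] flags=0010 LT?F → skip
[6] flags=0010 HI?T → r3=0x28

EXEC = [1,3,6]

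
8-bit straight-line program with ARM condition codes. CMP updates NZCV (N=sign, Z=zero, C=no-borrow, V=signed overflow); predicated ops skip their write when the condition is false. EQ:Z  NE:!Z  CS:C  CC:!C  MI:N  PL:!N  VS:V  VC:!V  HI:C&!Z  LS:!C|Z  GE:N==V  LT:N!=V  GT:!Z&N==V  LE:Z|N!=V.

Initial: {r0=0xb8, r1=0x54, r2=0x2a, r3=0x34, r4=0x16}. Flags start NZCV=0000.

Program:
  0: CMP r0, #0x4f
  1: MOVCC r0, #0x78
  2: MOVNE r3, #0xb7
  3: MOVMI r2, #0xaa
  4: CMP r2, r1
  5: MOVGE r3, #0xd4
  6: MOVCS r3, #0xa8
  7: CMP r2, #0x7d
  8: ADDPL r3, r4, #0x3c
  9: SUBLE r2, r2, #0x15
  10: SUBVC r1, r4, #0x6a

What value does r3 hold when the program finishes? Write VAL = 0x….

0: ✓ CMP  NZCV=0011
1: · MOVCC
2: ✓ MOVNE  r3←0xb7
3: · MOVMI
4: ✓ CMP  NZCV=1000
5: · MOVGE
6: · MOVCS
7: ✓ CMP  NZCV=1000
8: · ADDPL
9: ✓ SUBLE  r2←0x15
10: ✓ SUBVC  r1←0xac

VAL = 0xb7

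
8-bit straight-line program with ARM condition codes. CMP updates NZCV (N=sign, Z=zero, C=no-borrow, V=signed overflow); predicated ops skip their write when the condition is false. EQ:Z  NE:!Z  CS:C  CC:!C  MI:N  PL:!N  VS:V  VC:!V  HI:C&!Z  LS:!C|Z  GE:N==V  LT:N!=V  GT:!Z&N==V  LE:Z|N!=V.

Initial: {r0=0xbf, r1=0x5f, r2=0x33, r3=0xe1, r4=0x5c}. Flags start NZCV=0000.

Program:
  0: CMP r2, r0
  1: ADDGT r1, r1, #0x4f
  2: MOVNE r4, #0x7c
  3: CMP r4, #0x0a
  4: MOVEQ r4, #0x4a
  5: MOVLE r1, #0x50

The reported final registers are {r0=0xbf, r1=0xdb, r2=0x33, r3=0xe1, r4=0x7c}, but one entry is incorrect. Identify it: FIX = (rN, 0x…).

0: ✓ CMP  NZCV=0000
1: ✓ ADDGT  r1←0xae
2: ✓ MOVNE  r4←0x7c
3: ✓ CMP  NZCV=0010
4: · MOVEQ
5: · MOVLE

FIX = (r1, 0xae)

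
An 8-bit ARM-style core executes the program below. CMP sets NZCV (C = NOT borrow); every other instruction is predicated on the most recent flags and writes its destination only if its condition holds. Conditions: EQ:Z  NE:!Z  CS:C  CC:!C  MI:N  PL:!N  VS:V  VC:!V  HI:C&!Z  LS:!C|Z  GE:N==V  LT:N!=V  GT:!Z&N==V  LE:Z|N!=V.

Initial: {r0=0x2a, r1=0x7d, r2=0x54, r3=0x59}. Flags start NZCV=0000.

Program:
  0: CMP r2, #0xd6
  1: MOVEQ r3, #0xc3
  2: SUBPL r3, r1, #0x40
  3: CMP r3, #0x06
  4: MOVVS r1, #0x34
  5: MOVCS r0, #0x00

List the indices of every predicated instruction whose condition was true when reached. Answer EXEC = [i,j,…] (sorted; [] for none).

EXEC = [2,5]

[0] flags=0000 → (cmp)
[1] flags=0000 EQ?F → skip
[2] flags=0000 PL?T → r3=0x3d
[3] flags=0010 → (cmp)
[4] flags=0010 VS?F → skip
[5] flags=0010 CS?T → r0=0x00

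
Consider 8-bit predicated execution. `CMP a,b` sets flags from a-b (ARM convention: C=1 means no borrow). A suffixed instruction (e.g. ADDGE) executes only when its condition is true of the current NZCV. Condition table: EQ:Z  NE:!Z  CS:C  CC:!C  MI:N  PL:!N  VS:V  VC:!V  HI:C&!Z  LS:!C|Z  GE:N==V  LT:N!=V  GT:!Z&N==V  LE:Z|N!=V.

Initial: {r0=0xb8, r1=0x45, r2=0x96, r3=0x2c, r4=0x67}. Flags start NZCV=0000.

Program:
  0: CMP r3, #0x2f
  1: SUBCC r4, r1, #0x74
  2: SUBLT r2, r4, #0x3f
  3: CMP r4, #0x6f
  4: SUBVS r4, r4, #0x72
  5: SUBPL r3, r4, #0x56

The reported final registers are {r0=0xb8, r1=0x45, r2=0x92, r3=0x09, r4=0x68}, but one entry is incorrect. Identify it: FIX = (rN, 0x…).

FIX = (r4, 0x5f)

[0] flags=1000 → (cmp)
[1] flags=1000 CC?T → r4=0xd1
[2] flags=1000 LT?T → r2=0x92
[3] flags=0011 → (cmp)
[4] flags=0011 VS?T → r4=0x5f
[5] flags=0011 PL?T → r3=0x09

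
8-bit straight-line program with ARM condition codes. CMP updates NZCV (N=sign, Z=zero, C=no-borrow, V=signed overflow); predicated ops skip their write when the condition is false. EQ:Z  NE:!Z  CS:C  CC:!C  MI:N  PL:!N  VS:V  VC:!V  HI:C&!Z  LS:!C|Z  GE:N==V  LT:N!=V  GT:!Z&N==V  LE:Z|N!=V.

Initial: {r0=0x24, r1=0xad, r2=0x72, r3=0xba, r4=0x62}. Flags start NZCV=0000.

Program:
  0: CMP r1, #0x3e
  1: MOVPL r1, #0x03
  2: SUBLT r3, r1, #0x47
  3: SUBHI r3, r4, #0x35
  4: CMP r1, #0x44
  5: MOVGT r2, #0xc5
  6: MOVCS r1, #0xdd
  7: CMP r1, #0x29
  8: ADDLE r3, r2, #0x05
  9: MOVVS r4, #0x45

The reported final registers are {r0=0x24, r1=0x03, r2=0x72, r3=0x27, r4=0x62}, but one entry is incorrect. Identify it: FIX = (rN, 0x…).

FIX = (r3, 0x77)

[0] flags=0011 → (cmp)
[1] flags=0011 PL?T → r1=0x03
[2] flags=0011 LT?T → r3=0xbc
[3] flags=0011 HI?T → r3=0x2d
[4] flags=1000 → (cmp)
[5] flags=1000 GT?F → skip
[6] flags=1000 CS?F → skip
[7] flags=1000 → (cmp)
[8] flags=1000 LE?T → r3=0x77
[9] flags=1000 VS?F → skip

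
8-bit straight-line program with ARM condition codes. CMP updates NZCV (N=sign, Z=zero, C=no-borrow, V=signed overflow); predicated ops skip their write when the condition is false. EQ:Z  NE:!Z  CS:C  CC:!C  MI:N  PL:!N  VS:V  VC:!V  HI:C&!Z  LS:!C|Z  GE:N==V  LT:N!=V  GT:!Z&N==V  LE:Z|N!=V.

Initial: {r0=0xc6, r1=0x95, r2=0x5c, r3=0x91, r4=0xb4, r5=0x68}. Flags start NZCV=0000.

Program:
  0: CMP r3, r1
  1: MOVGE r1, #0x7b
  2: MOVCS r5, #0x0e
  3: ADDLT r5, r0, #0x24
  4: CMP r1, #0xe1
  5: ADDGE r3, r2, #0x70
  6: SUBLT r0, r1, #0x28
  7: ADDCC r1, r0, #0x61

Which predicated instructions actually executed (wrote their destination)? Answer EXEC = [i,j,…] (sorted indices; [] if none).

0: ✓ CMP  NZCV=1000
1: · MOVGE
2: · MOVCS
3: ✓ ADDLT  r5←0xea
4: ✓ CMP  NZCV=1000
5: · ADDGE
6: ✓ SUBLT  r0←0x6d
7: ✓ ADDCC  r1←0xce

EXEC = [3,6,7]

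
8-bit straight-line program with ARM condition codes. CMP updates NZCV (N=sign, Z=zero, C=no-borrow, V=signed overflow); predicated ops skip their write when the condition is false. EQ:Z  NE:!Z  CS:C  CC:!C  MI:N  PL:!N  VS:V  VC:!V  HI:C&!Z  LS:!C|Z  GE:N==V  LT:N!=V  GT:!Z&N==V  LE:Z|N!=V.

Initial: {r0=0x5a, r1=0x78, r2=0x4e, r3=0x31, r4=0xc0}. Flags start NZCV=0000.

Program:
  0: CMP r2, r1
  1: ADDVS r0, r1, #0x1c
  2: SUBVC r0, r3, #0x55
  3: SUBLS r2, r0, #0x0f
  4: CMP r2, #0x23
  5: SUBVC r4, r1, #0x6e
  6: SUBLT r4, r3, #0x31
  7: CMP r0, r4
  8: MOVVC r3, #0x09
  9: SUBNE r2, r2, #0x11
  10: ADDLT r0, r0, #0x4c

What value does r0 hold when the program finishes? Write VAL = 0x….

VAL = 0x28

0: ✓ CMP  NZCV=1000
1: · ADDVS
2: ✓ SUBVC  r0←0xdc
3: ✓ SUBLS  r2←0xcd
4: ✓ CMP  NZCV=1010
5: ✓ SUBVC  r4←0x0a
6: ✓ SUBLT  r4←0x00
7: ✓ CMP  NZCV=1010
8: ✓ MOVVC  r3←0x09
9: ✓ SUBNE  r2←0xbc
10: ✓ ADDLT  r0←0x28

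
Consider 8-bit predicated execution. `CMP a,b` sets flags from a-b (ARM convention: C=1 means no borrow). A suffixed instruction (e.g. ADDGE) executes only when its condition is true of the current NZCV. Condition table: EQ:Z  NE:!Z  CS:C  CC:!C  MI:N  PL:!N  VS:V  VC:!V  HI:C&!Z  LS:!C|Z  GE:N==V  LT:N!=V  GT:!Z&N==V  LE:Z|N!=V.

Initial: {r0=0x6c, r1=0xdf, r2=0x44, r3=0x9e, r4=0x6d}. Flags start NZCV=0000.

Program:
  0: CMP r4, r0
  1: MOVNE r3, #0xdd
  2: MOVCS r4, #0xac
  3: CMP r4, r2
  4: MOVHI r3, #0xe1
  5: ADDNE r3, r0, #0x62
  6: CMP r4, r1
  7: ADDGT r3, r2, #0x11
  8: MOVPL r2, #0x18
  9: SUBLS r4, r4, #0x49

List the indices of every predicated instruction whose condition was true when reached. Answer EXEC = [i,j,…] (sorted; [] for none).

EXEC = [1,2,4,5,9]

0: ✓ CMP  NZCV=0010
1: ✓ MOVNE  r3←0xdd
2: ✓ MOVCS  r4←0xac
3: ✓ CMP  NZCV=0011
4: ✓ MOVHI  r3←0xe1
5: ✓ ADDNE  r3←0xce
6: ✓ CMP  NZCV=1000
7: · ADDGT
8: · MOVPL
9: ✓ SUBLS  r4←0x63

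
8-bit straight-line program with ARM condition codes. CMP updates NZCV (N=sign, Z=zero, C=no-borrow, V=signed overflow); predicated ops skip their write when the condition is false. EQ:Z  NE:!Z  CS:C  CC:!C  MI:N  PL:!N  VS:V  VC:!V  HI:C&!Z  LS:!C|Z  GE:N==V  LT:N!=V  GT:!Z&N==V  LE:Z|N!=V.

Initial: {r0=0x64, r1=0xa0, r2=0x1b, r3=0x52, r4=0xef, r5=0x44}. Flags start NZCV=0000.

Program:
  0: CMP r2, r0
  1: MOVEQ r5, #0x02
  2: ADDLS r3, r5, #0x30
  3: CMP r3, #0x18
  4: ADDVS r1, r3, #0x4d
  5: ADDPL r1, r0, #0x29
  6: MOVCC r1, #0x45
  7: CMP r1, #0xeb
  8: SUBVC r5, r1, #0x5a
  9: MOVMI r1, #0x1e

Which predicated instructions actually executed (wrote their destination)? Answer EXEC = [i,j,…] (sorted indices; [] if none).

[0] flags=1000 → (cmp)
[1] flags=1000 EQ?F → skip
[2] flags=1000 LS?T → r3=0x74
[3] flags=0010 → (cmp)
[4] flags=0010 VS?F → skip
[5] flags=0010 PL?T → r1=0x8d
[6] flags=0010 CC?F → skip
[7] flags=1000 → (cmp)
[8] flags=1000 VC?T → r5=0x33
[9] flags=1000 MI?T → r1=0x1e

EXEC = [2,5,8,9]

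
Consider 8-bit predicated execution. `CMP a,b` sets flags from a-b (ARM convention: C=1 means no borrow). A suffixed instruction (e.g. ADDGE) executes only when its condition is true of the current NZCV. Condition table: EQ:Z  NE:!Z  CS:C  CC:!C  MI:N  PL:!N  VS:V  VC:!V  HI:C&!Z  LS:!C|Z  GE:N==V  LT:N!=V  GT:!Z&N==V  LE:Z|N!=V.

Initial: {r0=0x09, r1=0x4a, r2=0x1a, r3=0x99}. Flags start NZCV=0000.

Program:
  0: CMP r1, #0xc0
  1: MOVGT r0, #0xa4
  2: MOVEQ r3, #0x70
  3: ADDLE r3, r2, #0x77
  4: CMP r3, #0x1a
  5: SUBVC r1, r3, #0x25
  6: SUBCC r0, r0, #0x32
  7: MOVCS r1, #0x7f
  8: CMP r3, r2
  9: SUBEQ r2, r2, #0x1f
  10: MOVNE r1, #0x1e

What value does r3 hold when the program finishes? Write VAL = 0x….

[0] flags=1001 → (cmp)
[1] flags=1001 GT?T → r0=0xa4
[2] flags=1001 EQ?F → skip
[3] flags=1001 LE?F → skip
[4] flags=0011 → (cmp)
[5] flags=0011 VC?F → skip
[6] flags=0011 CC?F → skip
[7] flags=0011 CS?T → r1=0x7f
[8] flags=0011 → (cmp)
[9] flags=0011 EQ?F → skip
[10] flags=0011 NE?T → r1=0x1e

VAL = 0x99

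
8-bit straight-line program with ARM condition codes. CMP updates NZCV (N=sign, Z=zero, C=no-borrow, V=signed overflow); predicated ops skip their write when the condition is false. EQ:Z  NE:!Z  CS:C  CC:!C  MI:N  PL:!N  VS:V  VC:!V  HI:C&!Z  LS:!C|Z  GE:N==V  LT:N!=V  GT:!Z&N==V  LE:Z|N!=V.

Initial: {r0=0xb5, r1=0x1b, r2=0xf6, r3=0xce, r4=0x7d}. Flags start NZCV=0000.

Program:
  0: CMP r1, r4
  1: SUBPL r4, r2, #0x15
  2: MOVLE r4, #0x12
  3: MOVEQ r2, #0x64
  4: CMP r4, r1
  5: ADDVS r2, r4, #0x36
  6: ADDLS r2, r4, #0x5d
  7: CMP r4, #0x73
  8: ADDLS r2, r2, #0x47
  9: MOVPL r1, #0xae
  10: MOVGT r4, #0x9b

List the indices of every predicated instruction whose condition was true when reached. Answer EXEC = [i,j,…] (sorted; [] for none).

[0] flags=1000 → (cmp)
[1] flags=1000 PL?F → skip
[2] flags=1000 LE?T → r4=0x12
[3] flags=1000 EQ?F → skip
[4] flags=1000 → (cmp)
[5] flags=1000 VS?F → skip
[6] flags=1000 LS?T → r2=0x6f
[7] flags=1000 → (cmp)
[8] flags=1000 LS?T → r2=0xb6
[9] flags=1000 PL?F → skip
[10] flags=1000 GT?F → skip

EXEC = [2,6,8]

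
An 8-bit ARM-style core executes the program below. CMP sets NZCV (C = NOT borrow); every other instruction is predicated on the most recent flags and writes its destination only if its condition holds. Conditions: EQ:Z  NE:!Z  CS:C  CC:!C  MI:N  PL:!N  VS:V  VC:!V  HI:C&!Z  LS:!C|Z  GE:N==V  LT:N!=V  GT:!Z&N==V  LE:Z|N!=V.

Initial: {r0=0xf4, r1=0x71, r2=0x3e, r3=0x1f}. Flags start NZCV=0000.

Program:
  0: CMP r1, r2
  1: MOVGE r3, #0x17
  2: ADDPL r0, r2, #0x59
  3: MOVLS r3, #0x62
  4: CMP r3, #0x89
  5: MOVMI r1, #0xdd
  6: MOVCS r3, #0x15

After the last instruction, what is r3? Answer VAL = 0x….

VAL = 0x17

[0] flags=0010 → (cmp)
[1] flags=0010 GE?T → r3=0x17
[2] flags=0010 PL?T → r0=0x97
[3] flags=0010 LS?F → skip
[4] flags=1001 → (cmp)
[5] flags=1001 MI?T → r1=0xdd
[6] flags=1001 CS?F → skip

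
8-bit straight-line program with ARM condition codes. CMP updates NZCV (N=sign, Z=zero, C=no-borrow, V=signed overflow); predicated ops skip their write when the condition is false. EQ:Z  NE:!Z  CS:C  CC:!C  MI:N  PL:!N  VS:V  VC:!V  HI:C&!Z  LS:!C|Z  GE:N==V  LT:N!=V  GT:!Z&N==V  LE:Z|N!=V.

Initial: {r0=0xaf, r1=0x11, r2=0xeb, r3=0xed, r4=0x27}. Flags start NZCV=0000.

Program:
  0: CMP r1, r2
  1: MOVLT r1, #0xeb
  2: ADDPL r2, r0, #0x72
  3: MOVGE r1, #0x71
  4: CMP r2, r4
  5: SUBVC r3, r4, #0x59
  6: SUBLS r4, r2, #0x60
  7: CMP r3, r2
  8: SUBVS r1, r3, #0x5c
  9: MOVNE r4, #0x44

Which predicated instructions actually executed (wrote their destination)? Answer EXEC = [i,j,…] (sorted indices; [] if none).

0: ✓ CMP  NZCV=0000
1: · MOVLT
2: ✓ ADDPL  r2←0x21
3: ✓ MOVGE  r1←0x71
4: ✓ CMP  NZCV=1000
5: ✓ SUBVC  r3←0xce
6: ✓ SUBLS  r4←0xc1
7: ✓ CMP  NZCV=1010
8: · SUBVS
9: ✓ MOVNE  r4←0x44

EXEC = [2,3,5,6,9]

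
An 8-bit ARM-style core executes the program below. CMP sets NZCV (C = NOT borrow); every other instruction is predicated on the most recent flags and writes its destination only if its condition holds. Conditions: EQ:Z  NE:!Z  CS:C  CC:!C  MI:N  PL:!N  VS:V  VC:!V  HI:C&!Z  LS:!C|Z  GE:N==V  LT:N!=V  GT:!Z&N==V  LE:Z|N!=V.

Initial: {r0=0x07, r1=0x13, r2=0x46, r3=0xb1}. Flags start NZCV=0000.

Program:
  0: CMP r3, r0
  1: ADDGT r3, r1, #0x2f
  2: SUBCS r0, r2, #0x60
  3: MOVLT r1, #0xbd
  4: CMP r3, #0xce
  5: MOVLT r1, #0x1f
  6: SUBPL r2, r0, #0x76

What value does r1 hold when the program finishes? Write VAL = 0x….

0: ✓ CMP  NZCV=1010
1: · ADDGT
2: ✓ SUBCS  r0←0xe6
3: ✓ MOVLT  r1←0xbd
4: ✓ CMP  NZCV=1000
5: ✓ MOVLT  r1←0x1f
6: · SUBPL

VAL = 0x1f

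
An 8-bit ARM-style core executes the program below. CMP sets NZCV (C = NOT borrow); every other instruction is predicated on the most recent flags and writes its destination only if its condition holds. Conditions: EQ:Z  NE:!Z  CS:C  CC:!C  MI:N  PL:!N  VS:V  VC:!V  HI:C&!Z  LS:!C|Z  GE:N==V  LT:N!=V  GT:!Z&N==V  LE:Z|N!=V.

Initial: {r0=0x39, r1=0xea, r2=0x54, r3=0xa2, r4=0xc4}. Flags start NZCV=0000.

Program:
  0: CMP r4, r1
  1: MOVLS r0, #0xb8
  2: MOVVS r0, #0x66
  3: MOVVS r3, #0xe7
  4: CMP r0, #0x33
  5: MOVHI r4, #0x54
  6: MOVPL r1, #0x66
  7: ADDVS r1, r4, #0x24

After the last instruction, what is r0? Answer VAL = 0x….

0: ✓ CMP  NZCV=1000
1: ✓ MOVLS  r0←0xb8
2: · MOVVS
3: · MOVVS
4: ✓ CMP  NZCV=1010
5: ✓ MOVHI  r4←0x54
6: · MOVPL
7: · ADDVS

VAL = 0xb8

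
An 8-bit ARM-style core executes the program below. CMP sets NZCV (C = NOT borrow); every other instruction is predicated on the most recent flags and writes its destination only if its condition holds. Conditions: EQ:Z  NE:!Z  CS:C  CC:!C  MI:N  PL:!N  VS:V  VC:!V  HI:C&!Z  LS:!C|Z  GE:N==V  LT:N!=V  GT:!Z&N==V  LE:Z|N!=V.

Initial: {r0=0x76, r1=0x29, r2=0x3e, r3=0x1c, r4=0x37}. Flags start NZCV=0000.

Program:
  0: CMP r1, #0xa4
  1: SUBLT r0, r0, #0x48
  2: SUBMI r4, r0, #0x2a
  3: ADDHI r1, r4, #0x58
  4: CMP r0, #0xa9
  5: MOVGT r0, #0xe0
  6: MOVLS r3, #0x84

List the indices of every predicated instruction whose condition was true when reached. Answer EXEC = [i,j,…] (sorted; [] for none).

0: ✓ CMP  NZCV=1001
1: · SUBLT
2: ✓ SUBMI  r4←0x4c
3: · ADDHI
4: ✓ CMP  NZCV=1001
5: ✓ MOVGT  r0←0xe0
6: ✓ MOVLS  r3←0x84

EXEC = [2,5,6]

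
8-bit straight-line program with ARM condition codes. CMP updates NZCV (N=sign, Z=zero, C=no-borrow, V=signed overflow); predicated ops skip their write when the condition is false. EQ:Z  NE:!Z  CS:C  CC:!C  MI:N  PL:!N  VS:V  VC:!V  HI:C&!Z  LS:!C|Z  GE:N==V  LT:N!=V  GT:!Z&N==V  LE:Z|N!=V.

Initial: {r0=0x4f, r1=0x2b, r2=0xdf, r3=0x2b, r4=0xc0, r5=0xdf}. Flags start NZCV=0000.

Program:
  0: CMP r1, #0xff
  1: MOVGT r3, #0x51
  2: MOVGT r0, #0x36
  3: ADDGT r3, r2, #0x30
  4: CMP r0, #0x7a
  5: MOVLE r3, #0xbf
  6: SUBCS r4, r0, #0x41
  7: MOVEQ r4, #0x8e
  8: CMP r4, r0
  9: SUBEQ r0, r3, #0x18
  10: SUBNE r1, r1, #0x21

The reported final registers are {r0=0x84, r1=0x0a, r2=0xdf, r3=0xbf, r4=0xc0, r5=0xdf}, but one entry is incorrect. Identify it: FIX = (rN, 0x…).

FIX = (r0, 0x36)

[0] flags=0000 → (cmp)
[1] flags=0000 GT?T → r3=0x51
[2] flags=0000 GT?T → r0=0x36
[3] flags=0000 GT?T → r3=0x0f
[4] flags=1000 → (cmp)
[5] flags=1000 LE?T → r3=0xbf
[6] flags=1000 CS?F → skip
[7] flags=1000 EQ?F → skip
[8] flags=1010 → (cmp)
[9] flags=1010 EQ?F → skip
[10] flags=1010 NE?T → r1=0x0a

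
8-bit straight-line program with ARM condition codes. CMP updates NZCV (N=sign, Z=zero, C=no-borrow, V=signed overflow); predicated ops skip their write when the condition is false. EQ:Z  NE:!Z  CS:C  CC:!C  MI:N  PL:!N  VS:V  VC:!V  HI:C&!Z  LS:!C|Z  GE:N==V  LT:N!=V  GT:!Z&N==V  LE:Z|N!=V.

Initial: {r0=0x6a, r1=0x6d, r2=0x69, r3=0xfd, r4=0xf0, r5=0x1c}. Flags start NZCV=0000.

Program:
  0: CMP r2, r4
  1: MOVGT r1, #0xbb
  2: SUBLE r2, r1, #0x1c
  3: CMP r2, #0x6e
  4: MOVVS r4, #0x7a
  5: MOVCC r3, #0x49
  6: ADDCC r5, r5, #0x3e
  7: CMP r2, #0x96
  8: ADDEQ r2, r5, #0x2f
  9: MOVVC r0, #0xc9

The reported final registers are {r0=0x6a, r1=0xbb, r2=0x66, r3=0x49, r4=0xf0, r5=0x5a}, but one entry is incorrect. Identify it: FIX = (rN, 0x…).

0: ✓ CMP  NZCV=0000
1: ✓ MOVGT  r1←0xbb
2: · SUBLE
3: ✓ CMP  NZCV=1000
4: · MOVVS
5: ✓ MOVCC  r3←0x49
6: ✓ ADDCC  r5←0x5a
7: ✓ CMP  NZCV=1001
8: · ADDEQ
9: · MOVVC

FIX = (r2, 0x69)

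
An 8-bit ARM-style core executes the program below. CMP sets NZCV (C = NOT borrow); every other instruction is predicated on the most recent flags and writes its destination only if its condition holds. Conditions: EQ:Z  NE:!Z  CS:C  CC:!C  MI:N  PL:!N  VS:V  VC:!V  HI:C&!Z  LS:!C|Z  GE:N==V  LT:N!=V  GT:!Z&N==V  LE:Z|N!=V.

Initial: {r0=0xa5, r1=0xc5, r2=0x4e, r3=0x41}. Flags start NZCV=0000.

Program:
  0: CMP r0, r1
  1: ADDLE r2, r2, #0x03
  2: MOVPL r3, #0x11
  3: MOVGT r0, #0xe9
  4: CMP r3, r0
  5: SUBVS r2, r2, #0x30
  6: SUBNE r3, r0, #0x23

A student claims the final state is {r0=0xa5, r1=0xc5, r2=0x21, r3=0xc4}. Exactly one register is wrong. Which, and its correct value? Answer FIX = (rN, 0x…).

FIX = (r3, 0x82)

[0] flags=1000 → (cmp)
[1] flags=1000 LE?T → r2=0x51
[2] flags=1000 PL?F → skip
[3] flags=1000 GT?F → skip
[4] flags=1001 → (cmp)
[5] flags=1001 VS?T → r2=0x21
[6] flags=1001 NE?T → r3=0x82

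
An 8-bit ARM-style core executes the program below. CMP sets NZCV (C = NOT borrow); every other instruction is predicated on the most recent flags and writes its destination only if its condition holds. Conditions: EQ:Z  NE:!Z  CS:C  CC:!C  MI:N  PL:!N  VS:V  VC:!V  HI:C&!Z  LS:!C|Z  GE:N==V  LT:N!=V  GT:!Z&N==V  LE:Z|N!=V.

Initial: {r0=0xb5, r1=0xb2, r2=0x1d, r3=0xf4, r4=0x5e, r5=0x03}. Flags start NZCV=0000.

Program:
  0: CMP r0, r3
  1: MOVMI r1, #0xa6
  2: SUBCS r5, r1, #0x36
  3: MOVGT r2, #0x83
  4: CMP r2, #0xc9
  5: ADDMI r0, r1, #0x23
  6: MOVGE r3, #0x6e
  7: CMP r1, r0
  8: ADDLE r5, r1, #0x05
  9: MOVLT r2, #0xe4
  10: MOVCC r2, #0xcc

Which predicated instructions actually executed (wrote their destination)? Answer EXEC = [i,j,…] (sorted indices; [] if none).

EXEC = [1,6,8,9,10]

0: ✓ CMP  NZCV=1000
1: ✓ MOVMI  r1←0xa6
2: · SUBCS
3: · MOVGT
4: ✓ CMP  NZCV=0000
5: · ADDMI
6: ✓ MOVGE  r3←0x6e
7: ✓ CMP  NZCV=1000
8: ✓ ADDLE  r5←0xab
9: ✓ MOVLT  r2←0xe4
10: ✓ MOVCC  r2←0xcc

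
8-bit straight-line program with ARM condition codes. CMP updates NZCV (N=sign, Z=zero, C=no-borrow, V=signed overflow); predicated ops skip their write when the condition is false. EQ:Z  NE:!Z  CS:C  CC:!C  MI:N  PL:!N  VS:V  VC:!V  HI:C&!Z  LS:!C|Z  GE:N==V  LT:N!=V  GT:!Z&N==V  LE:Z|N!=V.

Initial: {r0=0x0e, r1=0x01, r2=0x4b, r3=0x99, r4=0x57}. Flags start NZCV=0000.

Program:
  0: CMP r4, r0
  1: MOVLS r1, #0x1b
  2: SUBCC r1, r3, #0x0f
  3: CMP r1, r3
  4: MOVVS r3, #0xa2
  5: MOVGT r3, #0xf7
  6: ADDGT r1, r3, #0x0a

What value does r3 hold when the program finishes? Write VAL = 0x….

0: ✓ CMP  NZCV=0010
1: · MOVLS
2: · SUBCC
3: ✓ CMP  NZCV=0000
4: · MOVVS
5: ✓ MOVGT  r3←0xf7
6: ✓ ADDGT  r1←0x01

VAL = 0xf7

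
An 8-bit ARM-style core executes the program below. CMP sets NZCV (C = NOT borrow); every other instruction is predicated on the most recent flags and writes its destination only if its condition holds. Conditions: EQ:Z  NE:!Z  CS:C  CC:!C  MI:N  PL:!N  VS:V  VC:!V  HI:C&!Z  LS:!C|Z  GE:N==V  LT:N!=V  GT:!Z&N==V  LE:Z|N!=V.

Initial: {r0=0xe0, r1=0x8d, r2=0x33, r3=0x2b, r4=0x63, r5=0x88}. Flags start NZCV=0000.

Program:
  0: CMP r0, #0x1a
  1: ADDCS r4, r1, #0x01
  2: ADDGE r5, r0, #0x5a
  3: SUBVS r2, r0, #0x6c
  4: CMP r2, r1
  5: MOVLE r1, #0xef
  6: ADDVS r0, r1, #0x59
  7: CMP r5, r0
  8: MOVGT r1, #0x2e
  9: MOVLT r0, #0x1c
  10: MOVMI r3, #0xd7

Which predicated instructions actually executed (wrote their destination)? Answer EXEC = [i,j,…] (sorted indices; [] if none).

0: ✓ CMP  NZCV=1010
1: ✓ ADDCS  r4←0x8e
2: · ADDGE
3: · SUBVS
4: ✓ CMP  NZCV=1001
5: · MOVLE
6: ✓ ADDVS  r0←0xe6
7: ✓ CMP  NZCV=1000
8: · MOVGT
9: ✓ MOVLT  r0←0x1c
10: ✓ MOVMI  r3←0xd7

EXEC = [1,6,9,10]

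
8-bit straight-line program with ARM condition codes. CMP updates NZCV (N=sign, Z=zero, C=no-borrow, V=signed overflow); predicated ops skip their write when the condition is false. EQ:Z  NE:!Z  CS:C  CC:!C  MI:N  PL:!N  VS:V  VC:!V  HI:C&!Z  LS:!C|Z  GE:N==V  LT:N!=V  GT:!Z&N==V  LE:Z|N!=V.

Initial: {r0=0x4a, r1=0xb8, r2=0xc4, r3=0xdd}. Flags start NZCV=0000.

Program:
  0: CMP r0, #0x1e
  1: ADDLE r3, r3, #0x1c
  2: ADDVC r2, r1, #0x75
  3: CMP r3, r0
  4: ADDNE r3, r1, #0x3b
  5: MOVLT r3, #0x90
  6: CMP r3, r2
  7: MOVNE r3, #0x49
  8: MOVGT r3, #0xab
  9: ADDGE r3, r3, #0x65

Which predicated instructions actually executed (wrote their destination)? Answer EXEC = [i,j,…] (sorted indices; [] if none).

0: ✓ CMP  NZCV=0010
1: · ADDLE
2: ✓ ADDVC  r2←0x2d
3: ✓ CMP  NZCV=1010
4: ✓ ADDNE  r3←0xf3
5: ✓ MOVLT  r3←0x90
6: ✓ CMP  NZCV=0011
7: ✓ MOVNE  r3←0x49
8: · MOVGT
9: · ADDGE

EXEC = [2,4,5,7]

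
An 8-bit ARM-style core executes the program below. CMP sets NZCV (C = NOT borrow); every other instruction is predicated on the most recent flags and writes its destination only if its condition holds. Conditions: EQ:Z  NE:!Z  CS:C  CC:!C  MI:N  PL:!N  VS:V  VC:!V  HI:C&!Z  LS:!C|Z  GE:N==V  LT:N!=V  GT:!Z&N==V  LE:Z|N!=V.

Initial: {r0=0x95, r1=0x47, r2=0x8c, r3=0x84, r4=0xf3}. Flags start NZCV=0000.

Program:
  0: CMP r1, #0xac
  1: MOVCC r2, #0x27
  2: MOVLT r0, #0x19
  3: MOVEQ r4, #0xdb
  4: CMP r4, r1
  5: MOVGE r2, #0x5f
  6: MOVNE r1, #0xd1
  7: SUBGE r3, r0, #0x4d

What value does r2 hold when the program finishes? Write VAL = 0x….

[0] flags=1001 → (cmp)
[1] flags=1001 CC?T → r2=0x27
[2] flags=1001 LT?F → skip
[3] flags=1001 EQ?F → skip
[4] flags=1010 → (cmp)
[5] flags=1010 GE?F → skip
[6] flags=1010 NE?T → r1=0xd1
[7] flags=1010 GE?F → skip

VAL = 0x27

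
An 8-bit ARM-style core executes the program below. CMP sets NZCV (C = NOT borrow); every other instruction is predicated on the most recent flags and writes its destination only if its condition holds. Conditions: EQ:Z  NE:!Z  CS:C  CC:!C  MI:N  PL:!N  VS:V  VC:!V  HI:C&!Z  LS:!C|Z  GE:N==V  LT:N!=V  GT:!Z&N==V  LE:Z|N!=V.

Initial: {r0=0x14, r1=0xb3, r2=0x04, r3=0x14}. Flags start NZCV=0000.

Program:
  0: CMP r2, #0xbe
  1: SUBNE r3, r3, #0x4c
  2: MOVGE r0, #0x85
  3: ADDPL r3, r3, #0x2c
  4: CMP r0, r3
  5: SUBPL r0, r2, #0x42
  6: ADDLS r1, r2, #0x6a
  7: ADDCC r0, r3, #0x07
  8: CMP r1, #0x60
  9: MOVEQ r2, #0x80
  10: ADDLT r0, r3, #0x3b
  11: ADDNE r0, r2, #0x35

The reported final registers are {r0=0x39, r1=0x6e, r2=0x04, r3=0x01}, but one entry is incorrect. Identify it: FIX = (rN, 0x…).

FIX = (r3, 0xf4)

[0] flags=0000 → (cmp)
[1] flags=0000 NE?T → r3=0xc8
[2] flags=0000 GE?T → r0=0x85
[3] flags=0000 PL?T → r3=0xf4
[4] flags=1000 → (cmp)
[5] flags=1000 PL?F → skip
[6] flags=1000 LS?T → r1=0x6e
[7] flags=1000 CC?T → r0=0xfb
[8] flags=0010 → (cmp)
[9] flags=0010 EQ?F → skip
[10] flags=0010 LT?F → skip
[11] flags=0010 NE?T → r0=0x39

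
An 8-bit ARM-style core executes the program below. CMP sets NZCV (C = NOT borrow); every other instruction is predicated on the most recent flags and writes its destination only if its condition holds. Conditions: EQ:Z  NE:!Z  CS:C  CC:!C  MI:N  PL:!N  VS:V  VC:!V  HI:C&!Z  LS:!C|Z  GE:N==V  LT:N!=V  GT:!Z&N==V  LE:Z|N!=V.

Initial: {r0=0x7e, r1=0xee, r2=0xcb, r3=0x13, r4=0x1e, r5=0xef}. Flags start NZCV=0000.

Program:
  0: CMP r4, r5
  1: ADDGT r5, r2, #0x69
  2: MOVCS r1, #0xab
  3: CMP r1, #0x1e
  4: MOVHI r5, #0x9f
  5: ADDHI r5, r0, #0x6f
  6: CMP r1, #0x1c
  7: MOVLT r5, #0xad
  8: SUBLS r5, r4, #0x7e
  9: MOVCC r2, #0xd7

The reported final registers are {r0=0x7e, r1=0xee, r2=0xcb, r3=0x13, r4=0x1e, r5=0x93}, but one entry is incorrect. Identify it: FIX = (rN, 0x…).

[0] flags=0000 → (cmp)
[1] flags=0000 GT?T → r5=0x34
[2] flags=0000 CS?F → skip
[3] flags=1010 → (cmp)
[4] flags=1010 HI?T → r5=0x9f
[5] flags=1010 HI?T → r5=0xed
[6] flags=1010 → (cmp)
[7] flags=1010 LT?T → r5=0xad
[8] flags=1010 LS?F → skip
[9] flags=1010 CC?F → skip

FIX = (r5, 0xad)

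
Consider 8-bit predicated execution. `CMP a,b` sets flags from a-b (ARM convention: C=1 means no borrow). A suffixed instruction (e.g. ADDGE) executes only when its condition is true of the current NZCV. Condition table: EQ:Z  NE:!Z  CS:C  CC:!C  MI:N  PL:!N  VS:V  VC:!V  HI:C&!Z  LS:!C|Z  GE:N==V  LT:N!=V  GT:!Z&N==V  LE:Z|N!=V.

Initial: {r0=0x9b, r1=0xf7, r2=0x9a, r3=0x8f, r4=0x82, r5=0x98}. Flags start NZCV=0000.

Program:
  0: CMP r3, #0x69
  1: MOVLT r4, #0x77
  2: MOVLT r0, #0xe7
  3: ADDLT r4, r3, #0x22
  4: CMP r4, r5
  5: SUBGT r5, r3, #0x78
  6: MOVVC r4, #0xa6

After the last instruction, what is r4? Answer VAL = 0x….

VAL = 0xa6

[0] flags=0011 → (cmp)
[1] flags=0011 LT?T → r4=0x77
[2] flags=0011 LT?T → r0=0xe7
[3] flags=0011 LT?T → r4=0xb1
[4] flags=0010 → (cmp)
[5] flags=0010 GT?T → r5=0x17
[6] flags=0010 VC?T → r4=0xa6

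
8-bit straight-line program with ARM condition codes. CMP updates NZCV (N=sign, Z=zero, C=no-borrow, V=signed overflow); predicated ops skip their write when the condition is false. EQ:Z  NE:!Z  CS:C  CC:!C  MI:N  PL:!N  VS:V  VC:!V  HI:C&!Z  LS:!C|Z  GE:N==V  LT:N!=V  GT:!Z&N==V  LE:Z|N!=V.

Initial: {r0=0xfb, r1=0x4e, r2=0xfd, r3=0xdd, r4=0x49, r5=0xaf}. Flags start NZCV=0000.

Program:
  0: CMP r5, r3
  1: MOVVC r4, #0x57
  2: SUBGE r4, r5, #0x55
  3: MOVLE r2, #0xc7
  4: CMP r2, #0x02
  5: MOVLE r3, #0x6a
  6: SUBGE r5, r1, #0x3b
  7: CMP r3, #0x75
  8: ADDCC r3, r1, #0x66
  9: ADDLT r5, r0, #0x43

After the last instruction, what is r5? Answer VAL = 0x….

0: ✓ CMP  NZCV=1000
1: ✓ MOVVC  r4←0x57
2: · SUBGE
3: ✓ MOVLE  r2←0xc7
4: ✓ CMP  NZCV=1010
5: ✓ MOVLE  r3←0x6a
6: · SUBGE
7: ✓ CMP  NZCV=1000
8: ✓ ADDCC  r3←0xb4
9: ✓ ADDLT  r5←0x3e

VAL = 0x3e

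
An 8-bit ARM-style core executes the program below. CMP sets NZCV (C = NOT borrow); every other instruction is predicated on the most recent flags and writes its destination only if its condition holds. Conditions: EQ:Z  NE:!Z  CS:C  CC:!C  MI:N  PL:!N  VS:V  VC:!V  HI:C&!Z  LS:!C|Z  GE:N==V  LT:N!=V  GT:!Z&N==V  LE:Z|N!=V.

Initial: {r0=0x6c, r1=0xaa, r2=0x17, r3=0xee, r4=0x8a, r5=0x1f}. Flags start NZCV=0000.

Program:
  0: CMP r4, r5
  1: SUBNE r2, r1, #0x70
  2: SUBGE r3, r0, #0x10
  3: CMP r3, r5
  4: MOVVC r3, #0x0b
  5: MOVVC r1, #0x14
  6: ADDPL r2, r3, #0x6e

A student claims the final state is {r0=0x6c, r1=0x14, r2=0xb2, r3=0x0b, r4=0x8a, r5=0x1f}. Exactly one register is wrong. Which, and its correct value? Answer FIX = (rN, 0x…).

[0] flags=0011 → (cmp)
[1] flags=0011 NE?T → r2=0x3a
[2] flags=0011 GE?F → skip
[3] flags=1010 → (cmp)
[4] flags=1010 VC?T → r3=0x0b
[5] flags=1010 VC?T → r1=0x14
[6] flags=1010 PL?F → skip

FIX = (r2, 0x3a)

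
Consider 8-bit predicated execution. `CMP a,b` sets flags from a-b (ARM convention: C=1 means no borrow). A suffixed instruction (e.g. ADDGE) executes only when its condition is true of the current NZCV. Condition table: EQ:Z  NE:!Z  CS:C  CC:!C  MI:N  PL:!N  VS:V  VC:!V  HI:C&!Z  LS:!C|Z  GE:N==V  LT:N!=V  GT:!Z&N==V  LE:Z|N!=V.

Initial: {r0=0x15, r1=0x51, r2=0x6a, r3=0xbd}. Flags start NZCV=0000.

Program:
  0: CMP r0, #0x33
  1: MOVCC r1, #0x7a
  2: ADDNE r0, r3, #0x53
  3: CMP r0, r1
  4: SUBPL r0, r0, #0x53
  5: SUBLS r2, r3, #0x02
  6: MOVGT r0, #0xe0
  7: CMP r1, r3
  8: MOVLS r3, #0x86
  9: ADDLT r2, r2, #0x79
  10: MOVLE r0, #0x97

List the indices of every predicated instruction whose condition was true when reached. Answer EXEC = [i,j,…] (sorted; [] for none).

EXEC = [1,2,5,8]

0: ✓ CMP  NZCV=1000
1: ✓ MOVCC  r1←0x7a
2: ✓ ADDNE  r0←0x10
3: ✓ CMP  NZCV=1000
4: · SUBPL
5: ✓ SUBLS  r2←0xbb
6: · MOVGT
7: ✓ CMP  NZCV=1001
8: ✓ MOVLS  r3←0x86
9: · ADDLT
10: · MOVLE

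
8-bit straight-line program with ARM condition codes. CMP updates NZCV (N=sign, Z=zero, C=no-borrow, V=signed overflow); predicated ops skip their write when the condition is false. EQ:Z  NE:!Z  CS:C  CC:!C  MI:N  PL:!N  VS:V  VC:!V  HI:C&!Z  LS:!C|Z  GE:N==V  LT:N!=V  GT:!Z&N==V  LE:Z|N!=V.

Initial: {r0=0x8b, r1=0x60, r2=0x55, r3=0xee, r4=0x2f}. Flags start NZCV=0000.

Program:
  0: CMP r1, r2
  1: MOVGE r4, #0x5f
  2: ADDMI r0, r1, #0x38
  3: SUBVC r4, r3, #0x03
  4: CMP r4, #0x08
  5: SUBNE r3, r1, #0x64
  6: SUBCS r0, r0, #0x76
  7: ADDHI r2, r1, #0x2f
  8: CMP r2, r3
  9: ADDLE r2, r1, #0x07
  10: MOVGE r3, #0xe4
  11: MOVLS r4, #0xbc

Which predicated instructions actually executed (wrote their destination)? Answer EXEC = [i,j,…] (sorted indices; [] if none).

EXEC = [1,3,5,6,7,9,11]

0: ✓ CMP  NZCV=0010
1: ✓ MOVGE  r4←0x5f
2: · ADDMI
3: ✓ SUBVC  r4←0xeb
4: ✓ CMP  NZCV=1010
5: ✓ SUBNE  r3←0xfc
6: ✓ SUBCS  r0←0x15
7: ✓ ADDHI  r2←0x8f
8: ✓ CMP  NZCV=1000
9: ✓ ADDLE  r2←0x67
10: · MOVGE
11: ✓ MOVLS  r4←0xbc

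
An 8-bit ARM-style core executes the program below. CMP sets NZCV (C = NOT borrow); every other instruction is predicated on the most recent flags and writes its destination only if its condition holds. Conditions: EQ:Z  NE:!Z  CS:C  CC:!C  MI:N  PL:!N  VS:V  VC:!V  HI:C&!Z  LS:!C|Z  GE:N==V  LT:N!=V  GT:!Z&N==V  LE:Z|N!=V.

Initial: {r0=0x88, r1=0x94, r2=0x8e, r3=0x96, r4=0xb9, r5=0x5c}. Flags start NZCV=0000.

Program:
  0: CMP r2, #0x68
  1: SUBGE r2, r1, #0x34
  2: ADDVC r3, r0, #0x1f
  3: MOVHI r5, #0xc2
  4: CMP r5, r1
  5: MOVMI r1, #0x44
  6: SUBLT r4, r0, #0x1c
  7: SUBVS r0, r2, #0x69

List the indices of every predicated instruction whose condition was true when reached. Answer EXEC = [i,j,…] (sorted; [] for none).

[0] flags=0011 → (cmp)
[1] flags=0011 GE?F → skip
[2] flags=0011 VC?F → skip
[3] flags=0011 HI?T → r5=0xc2
[4] flags=0010 → (cmp)
[5] flags=0010 MI?F → skip
[6] flags=0010 LT?F → skip
[7] flags=0010 VS?F → skip

EXEC = [3]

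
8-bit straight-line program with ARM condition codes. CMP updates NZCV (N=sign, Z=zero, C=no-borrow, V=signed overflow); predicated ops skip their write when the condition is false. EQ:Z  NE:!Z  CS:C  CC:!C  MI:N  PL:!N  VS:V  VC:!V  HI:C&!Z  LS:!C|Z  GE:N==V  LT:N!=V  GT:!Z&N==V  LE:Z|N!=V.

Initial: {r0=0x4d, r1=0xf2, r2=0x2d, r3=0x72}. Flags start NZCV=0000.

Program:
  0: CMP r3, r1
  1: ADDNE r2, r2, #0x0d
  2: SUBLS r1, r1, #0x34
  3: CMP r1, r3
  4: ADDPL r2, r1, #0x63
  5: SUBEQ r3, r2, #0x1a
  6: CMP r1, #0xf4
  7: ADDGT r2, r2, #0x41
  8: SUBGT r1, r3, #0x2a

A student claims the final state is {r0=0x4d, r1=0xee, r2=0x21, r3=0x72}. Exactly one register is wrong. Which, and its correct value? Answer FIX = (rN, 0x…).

FIX = (r1, 0xbe)

[0] flags=1001 → (cmp)
[1] flags=1001 NE?T → r2=0x3a
[2] flags=1001 LS?T → r1=0xbe
[3] flags=0011 → (cmp)
[4] flags=0011 PL?T → r2=0x21
[5] flags=0011 EQ?F → skip
[6] flags=1000 → (cmp)
[7] flags=1000 GT?F → skip
[8] flags=1000 GT?F → skip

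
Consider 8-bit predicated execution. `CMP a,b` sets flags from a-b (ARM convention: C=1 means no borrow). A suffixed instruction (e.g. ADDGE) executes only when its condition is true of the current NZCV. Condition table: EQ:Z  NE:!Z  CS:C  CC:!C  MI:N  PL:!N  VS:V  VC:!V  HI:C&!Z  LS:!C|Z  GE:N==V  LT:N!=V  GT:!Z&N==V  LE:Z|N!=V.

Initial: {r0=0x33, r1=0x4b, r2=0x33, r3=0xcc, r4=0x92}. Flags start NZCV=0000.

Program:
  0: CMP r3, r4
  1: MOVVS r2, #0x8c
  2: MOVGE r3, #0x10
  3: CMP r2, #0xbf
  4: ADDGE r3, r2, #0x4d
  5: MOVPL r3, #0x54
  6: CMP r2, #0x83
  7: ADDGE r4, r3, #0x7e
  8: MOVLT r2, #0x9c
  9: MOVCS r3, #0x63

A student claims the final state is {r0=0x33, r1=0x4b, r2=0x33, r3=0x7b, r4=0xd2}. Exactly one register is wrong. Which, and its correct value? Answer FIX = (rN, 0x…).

0: ✓ CMP  NZCV=0010
1: · MOVVS
2: ✓ MOVGE  r3←0x10
3: ✓ CMP  NZCV=0000
4: ✓ ADDGE  r3←0x80
5: ✓ MOVPL  r3←0x54
6: ✓ CMP  NZCV=1001
7: ✓ ADDGE  r4←0xd2
8: · MOVLT
9: · MOVCS

FIX = (r3, 0x54)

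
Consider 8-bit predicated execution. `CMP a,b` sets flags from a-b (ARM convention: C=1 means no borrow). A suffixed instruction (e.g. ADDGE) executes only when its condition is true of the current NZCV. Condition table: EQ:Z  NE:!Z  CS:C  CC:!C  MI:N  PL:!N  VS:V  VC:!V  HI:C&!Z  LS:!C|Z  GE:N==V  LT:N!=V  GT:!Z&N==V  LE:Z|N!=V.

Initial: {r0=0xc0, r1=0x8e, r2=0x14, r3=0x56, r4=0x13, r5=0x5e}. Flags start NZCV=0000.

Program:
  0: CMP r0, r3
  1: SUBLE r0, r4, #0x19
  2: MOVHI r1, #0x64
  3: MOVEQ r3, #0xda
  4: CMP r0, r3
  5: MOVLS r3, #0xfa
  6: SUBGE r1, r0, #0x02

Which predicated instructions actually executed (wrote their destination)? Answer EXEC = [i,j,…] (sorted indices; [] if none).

[0] flags=0011 → (cmp)
[1] flags=0011 LE?T → r0=0xfa
[2] flags=0011 HI?T → r1=0x64
[3] flags=0011 EQ?F → skip
[4] flags=1010 → (cmp)
[5] flags=1010 LS?F → skip
[6] flags=1010 GE?F → skip

EXEC = [1,2]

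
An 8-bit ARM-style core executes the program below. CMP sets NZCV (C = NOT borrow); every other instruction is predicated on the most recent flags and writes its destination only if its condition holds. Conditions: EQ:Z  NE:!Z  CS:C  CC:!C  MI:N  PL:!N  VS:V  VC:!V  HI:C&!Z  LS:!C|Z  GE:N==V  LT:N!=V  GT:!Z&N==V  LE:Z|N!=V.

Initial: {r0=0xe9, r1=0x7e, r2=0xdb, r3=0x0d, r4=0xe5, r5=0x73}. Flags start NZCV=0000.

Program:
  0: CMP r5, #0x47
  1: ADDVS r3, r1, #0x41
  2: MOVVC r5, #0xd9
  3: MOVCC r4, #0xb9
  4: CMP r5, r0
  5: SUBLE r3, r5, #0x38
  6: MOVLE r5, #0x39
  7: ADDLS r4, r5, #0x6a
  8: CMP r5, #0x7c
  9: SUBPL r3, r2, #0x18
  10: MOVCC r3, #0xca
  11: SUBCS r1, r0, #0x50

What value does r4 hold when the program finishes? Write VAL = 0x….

VAL = 0xa3

[0] flags=0010 → (cmp)
[1] flags=0010 VS?F → skip
[2] flags=0010 VC?T → r5=0xd9
[3] flags=0010 CC?F → skip
[4] flags=1000 → (cmp)
[5] flags=1000 LE?T → r3=0xa1
[6] flags=1000 LE?T → r5=0x39
[7] flags=1000 LS?T → r4=0xa3
[8] flags=1000 → (cmp)
[9] flags=1000 PL?F → skip
[10] flags=1000 CC?T → r3=0xca
[11] flags=1000 CS?F → skip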